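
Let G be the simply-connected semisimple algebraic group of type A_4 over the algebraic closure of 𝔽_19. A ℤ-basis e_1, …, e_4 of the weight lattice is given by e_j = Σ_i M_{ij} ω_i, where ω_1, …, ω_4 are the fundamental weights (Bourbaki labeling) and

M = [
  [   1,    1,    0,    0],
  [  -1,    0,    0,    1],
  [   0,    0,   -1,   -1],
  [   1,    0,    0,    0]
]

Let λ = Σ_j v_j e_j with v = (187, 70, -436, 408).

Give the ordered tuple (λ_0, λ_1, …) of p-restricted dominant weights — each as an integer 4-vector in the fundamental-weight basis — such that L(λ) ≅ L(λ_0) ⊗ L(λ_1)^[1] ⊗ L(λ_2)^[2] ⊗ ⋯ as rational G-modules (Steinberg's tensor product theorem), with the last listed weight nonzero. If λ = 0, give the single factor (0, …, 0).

((10, 12, 9, 16), (13, 11, 1, 9))

Compute c_i = Σ_j M_{ij} v_j with v = (187, 70, -436, 408):
  c_1 = 1·187 + 1·70 + (0)·(-436) + 0·408 = 257
  c_2 = (-1)·(187) + 0·70 + (0)·(-436) + 1·408 = 221
  c_3 = 0·187 + 0·70 + (-1)·(-436) + (-1)·(408) = 28
  c_4 = 1·187 + 0·70 + (0)·(-436) + 0·408 = 187
p = 19; digits c_i = Σ_j d_{ij}·19^j, 0 ≤ d_{ij} < 19:
  c_1 = 257 = 10·19^0 + 13·19^1
  c_2 = 221 = 12·19^0 + 11·19^1
  c_3 = 28 = 9·19^0 + 1·19^1
  c_4 = 187 = 16·19^0 + 9·19^1
Factor λ_0 = (10, 12, 9, 16)
Factor λ_1 = (13, 11, 1, 9)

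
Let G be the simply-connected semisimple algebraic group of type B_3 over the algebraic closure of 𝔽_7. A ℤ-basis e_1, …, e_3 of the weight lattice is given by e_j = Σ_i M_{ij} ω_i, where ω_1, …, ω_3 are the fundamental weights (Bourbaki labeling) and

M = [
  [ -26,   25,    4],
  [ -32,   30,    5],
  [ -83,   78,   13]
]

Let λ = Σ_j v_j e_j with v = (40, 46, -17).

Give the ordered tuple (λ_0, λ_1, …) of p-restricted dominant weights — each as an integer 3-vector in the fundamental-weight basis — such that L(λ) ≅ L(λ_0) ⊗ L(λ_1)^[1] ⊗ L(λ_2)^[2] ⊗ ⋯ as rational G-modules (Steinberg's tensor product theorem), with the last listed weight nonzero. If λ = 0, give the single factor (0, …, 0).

((0, 1, 5), (6, 2, 6))

Converting to the ω-basis (c_i = row i of M dotted with v = (40, 46, -17)):
  c_1 = -26*40 + 25*46 + 4*-17 = 42
  c_2 = -32*40 + 30*46 + 5*-17 = 15
  c_3 = -83*40 + 78*46 + 13*-17 = 47
Base-7 expansion of each c_i:
  c_1 = 42 = 0·7^0 + 6·7^1
  c_2 = 15 = 1·7^0 + 2·7^1
  c_3 = 47 = 5·7^0 + 6·7^1
λ_0 = (0, 1, 5)
λ_1 = (6, 2, 6)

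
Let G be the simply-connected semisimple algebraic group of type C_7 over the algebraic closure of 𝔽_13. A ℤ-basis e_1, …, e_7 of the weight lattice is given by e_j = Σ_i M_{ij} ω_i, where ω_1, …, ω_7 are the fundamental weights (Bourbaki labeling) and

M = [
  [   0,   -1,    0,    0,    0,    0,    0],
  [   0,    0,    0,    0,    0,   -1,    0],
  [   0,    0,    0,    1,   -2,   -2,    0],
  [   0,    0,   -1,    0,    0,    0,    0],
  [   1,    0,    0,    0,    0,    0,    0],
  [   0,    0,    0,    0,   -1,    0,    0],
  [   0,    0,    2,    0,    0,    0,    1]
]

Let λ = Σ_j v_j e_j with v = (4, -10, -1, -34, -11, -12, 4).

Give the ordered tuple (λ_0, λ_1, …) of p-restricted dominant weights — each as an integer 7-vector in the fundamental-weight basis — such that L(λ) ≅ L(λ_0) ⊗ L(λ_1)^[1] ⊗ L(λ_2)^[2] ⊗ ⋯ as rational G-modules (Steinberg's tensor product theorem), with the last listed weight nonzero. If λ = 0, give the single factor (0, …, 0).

Change of basis e → ω: c = M·v where v = (4, -10, -1, -34, -11, -12, 4):
  c_1 = (0)·(4) + (-1)·(-10) + (0)·(-1) + (0)·(-34) + (0)·(-11) + (0)·(-12) + (0)·(4) = 10
  c_2 = (0)·(4) + (0)·(-10) + (0)·(-1) + (0)·(-34) + (0)·(-11) + (-1)·(-12) + (0)·(4) = 12
  c_3 = (0)·(4) + (0)·(-10) + (0)·(-1) + (1)·(-34) + (-2)·(-11) + (-2)·(-12) + (0)·(4) = 12
  c_4 = (0)·(4) + (0)·(-10) + (-1)·(-1) + (0)·(-34) + (0)·(-11) + (0)·(-12) + (0)·(4) = 1
  c_5 = (1)·(4) + (0)·(-10) + (0)·(-1) + (0)·(-34) + (0)·(-11) + (0)·(-12) + (0)·(4) = 4
  c_6 = (0)·(4) + (0)·(-10) + (0)·(-1) + (0)·(-34) + (-1)·(-11) + (0)·(-12) + (0)·(4) = 11
  c_7 = (0)·(4) + (0)·(-10) + (2)·(-1) + (0)·(-34) + (0)·(-11) + (0)·(-12) + (1)·(4) = 2
Expand coordinatewise in base 13:
  c_1 = 10 = 10·13^0
  c_2 = 12 = 12·13^0
  c_3 = 12 = 12·13^0
  c_4 = 1 = 1·13^0
  c_5 = 4 = 4·13^0
  c_6 = 11 = 11·13^0
  c_7 = 2 = 2·13^0
p-restricted factor λ_0 = (10, 12, 12, 1, 4, 11, 2)

((10, 12, 12, 1, 4, 11, 2),)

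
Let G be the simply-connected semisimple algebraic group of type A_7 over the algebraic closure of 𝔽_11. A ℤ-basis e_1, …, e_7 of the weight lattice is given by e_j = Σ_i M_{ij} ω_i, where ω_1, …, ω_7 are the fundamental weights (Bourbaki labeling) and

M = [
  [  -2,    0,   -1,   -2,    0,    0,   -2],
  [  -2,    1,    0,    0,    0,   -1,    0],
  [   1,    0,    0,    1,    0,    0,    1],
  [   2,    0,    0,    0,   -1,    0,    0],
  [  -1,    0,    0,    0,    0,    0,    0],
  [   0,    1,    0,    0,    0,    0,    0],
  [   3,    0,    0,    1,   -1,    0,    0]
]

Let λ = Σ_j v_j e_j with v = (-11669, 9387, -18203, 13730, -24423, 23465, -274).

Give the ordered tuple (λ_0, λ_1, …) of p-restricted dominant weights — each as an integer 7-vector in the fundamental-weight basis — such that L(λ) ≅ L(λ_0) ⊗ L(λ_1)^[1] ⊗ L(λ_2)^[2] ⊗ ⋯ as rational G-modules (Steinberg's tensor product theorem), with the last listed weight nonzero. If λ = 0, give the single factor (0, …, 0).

Compute c_i = Σ_j M_{ij} v_j with v = (-11669, 9387, -18203, 13730, -24423, 23465, -274):
  c_1 = -2*-11669 + 0*9387 + -1*-18203 + -2*13730 + 0*-24423 + 0*23465 + -2*-274 = 14629
  c_2 = -2*-11669 + 1*9387 + 0*-18203 + 0*13730 + 0*-24423 + -1*23465 + 0*-274 = 9260
  c_3 = 1*-11669 + 0*9387 + 0*-18203 + 1*13730 + 0*-24423 + 0*23465 + 1*-274 = 1787
  c_4 = 2*-11669 + 0*9387 + 0*-18203 + 0*13730 + -1*-24423 + 0*23465 + 0*-274 = 1085
  c_5 = -1*-11669 + 0*9387 + 0*-18203 + 0*13730 + 0*-24423 + 0*23465 + 0*-274 = 11669
  c_6 = 0*-11669 + 1*9387 + 0*-18203 + 0*13730 + 0*-24423 + 0*23465 + 0*-274 = 9387
  c_7 = 3*-11669 + 0*9387 + 0*-18203 + 1*13730 + -1*-24423 + 0*23465 + 0*-274 = 3146
p = 11; digits c_i = Σ_j d_{ij}·11^j, 0 ≤ d_{ij} < 11:
  c_1 = 14629 = 10·11^0 + 9·11^1 + 10·11^2 + 10·11^3
  c_2 = 9260 = 9·11^0 + 5·11^1 + 10·11^2 + 6·11^3
  c_3 = 1787 = 5·11^0 + 8·11^1 + 3·11^2 + 1·11^3
  c_4 = 1085 = 7·11^0 + 10·11^1 + 8·11^2
  c_5 = 11669 = 9·11^0 + 4·11^1 + 8·11^2 + 8·11^3
  c_6 = 9387 = 4·11^0 + 6·11^1 + 0·11^2 + 7·11^3
  c_7 = 3146 = 0·11^0 + 0·11^1 + 4·11^2 + 2·11^3
Factor λ_0 = (10, 9, 5, 7, 9, 4, 0)
Factor λ_1 = (9, 5, 8, 10, 4, 6, 0)
Factor λ_2 = (10, 10, 3, 8, 8, 0, 4)
Factor λ_3 = (10, 6, 1, 0, 8, 7, 2)

((10, 9, 5, 7, 9, 4, 0), (9, 5, 8, 10, 4, 6, 0), (10, 10, 3, 8, 8, 0, 4), (10, 6, 1, 0, 8, 7, 2))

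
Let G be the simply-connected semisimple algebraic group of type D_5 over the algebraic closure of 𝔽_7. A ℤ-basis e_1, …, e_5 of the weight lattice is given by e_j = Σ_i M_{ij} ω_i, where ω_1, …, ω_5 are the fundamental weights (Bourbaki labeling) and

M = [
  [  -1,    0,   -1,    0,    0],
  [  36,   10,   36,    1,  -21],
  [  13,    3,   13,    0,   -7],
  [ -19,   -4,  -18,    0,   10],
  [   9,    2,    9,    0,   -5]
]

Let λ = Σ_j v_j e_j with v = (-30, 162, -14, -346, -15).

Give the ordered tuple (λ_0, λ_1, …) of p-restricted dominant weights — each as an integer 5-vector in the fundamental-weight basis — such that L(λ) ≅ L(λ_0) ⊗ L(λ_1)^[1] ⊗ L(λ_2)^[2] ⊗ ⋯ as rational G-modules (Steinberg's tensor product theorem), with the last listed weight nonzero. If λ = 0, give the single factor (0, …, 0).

((2, 5, 5, 3, 3), (6, 0, 2, 3, 0))

Change of basis e → ω: c = M·v where v = (-30, 162, -14, -346, -15):
  c_1 = -1*-30 + 0*162 + -1*-14 + 0*-346 + 0*-15 = 44
  c_2 = 36*-30 + 10*162 + 36*-14 + 1*-346 + -21*-15 = 5
  c_3 = 13*-30 + 3*162 + 13*-14 + 0*-346 + -7*-15 = 19
  c_4 = -19*-30 + -4*162 + -18*-14 + 0*-346 + 10*-15 = 24
  c_5 = 9*-30 + 2*162 + 9*-14 + 0*-346 + -5*-15 = 3
p = 7; digits c_i = Σ_j d_{ij}·7^j, 0 ≤ d_{ij} < 7:
  c_1 = 44 = 2·7^0 + 6·7^1
  c_2 = 5 = 5·7^0
  c_3 = 19 = 5·7^0 + 2·7^1
  c_4 = 24 = 3·7^0 + 3·7^1
  c_5 = 3 = 3·7^0
λ_0 = (2, 5, 5, 3, 3)
λ_1 = (6, 0, 2, 3, 0)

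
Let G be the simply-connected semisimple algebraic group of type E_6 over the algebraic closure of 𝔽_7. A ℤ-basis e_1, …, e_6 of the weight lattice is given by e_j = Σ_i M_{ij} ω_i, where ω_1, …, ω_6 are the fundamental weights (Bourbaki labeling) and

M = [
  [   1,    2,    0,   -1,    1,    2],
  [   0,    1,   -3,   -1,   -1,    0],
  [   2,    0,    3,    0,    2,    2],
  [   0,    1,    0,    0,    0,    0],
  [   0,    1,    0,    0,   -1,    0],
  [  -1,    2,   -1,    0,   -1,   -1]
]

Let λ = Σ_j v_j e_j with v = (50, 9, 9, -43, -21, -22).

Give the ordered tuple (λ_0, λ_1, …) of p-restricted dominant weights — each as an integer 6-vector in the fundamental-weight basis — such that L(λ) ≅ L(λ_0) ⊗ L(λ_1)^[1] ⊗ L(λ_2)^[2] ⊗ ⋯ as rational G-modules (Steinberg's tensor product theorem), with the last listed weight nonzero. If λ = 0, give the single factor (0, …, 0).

((4, 4, 6, 2, 2, 2), (6, 6, 5, 1, 4, 0))

In the fundamental-weight basis, λ has coordinates c = M·v (v = (50, 9, 9, -43, -21, -22)):
  c_1 = 1·50 + 2·9 + 0·9 + (-1)·(-43) + (1)·(-21) + (2)·(-22) = 46
  c_2 = 0·50 + 1·9 + (-3)·(9) + (-1)·(-43) + (-1)·(-21) + (0)·(-22) = 46
  c_3 = 2·50 + 0·9 + 3·9 + (0)·(-43) + (2)·(-21) + (2)·(-22) = 41
  c_4 = 0·50 + 1·9 + 0·9 + (0)·(-43) + (0)·(-21) + (0)·(-22) = 9
  c_5 = 0·50 + 1·9 + 0·9 + (0)·(-43) + (-1)·(-21) + (0)·(-22) = 30
  c_6 = (-1)·(50) + 2·9 + (-1)·(9) + (0)·(-43) + (-1)·(-21) + (-1)·(-22) = 2
Writing each c_i in base p = 7:
  c_1 = 46 = 4·7^0 + 6·7^1
  c_2 = 46 = 4·7^0 + 6·7^1
  c_3 = 41 = 6·7^0 + 5·7^1
  c_4 = 9 = 2·7^0 + 1·7^1
  c_5 = 30 = 2·7^0 + 4·7^1
  c_6 = 2 = 2·7^0
Factor λ_0 = (4, 4, 6, 2, 2, 2)
Factor λ_1 = (6, 6, 5, 1, 4, 0)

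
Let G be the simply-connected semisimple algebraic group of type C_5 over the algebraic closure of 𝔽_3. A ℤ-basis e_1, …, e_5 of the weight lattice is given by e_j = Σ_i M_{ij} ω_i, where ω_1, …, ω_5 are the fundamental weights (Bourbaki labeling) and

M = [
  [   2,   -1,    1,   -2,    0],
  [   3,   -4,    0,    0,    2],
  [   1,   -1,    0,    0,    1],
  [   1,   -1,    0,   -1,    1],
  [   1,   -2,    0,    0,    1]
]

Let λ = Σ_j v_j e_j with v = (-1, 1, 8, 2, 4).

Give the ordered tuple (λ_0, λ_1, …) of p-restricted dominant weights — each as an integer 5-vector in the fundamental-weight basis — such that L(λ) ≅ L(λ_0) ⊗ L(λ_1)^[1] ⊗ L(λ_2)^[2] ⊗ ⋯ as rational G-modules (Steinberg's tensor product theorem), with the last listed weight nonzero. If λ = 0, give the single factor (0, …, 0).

((1, 1, 2, 0, 1),)

ω-coordinates c = M·v, v = (-1, 1, 8, 2, 4):
  c_1 = (2)·(-1) + (-1)·(1) + (1)·(8) + (-2)·(2) + (0)·(4) = 1
  c_2 = (3)·(-1) + (-4)·(1) + (0)·(8) + (0)·(2) + (2)·(4) = 1
  c_3 = (1)·(-1) + (-1)·(1) + (0)·(8) + (0)·(2) + (1)·(4) = 2
  c_4 = (1)·(-1) + (-1)·(1) + (0)·(8) + (-1)·(2) + (1)·(4) = 0
  c_5 = (1)·(-1) + (-2)·(1) + (0)·(8) + (0)·(2) + (1)·(4) = 1
Expand coordinatewise in base 3:
  c_1 = 1 = 1·3^0
  c_2 = 1 = 1·3^0
  c_3 = 2 = 2·3^0
  c_4 = 0
  c_5 = 1 = 1·3^0
p-restricted factor λ_0 = (1, 1, 2, 0, 1)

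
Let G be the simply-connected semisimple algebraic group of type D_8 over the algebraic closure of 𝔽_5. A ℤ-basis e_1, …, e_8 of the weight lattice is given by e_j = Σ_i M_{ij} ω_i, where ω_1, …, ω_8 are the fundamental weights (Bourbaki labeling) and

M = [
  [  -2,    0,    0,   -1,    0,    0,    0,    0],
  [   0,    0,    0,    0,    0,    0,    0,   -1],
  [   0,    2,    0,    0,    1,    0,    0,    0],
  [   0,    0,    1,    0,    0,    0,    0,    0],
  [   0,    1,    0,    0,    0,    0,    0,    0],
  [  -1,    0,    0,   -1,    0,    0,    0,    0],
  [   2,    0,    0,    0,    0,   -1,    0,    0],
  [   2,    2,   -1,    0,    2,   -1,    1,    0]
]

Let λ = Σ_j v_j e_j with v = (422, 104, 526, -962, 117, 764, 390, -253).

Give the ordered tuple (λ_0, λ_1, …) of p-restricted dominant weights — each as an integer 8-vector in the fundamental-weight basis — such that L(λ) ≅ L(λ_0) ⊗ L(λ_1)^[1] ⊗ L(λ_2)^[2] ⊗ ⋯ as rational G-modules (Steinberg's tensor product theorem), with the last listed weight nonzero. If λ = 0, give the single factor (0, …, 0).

ω-coordinates c = M·v, v = (422, 104, 526, -962, 117, 764, 390, -253):
  c_1 = -2*422 + 0*104 + 0*526 + -1*-962 + 0*117 + 0*764 + 0*390 + 0*-253 = 118
  c_2 = 0*422 + 0*104 + 0*526 + 0*-962 + 0*117 + 0*764 + 0*390 + -1*-253 = 253
  c_3 = 0*422 + 2*104 + 0*526 + 0*-962 + 1*117 + 0*764 + 0*390 + 0*-253 = 325
  c_4 = 0*422 + 0*104 + 1*526 + 0*-962 + 0*117 + 0*764 + 0*390 + 0*-253 = 526
  c_5 = 0*422 + 1*104 + 0*526 + 0*-962 + 0*117 + 0*764 + 0*390 + 0*-253 = 104
  c_6 = -1*422 + 0*104 + 0*526 + -1*-962 + 0*117 + 0*764 + 0*390 + 0*-253 = 540
  c_7 = 2*422 + 0*104 + 0*526 + 0*-962 + 0*117 + -1*764 + 0*390 + 0*-253 = 80
  c_8 = 2*422 + 2*104 + -1*526 + 0*-962 + 2*117 + -1*764 + 1*390 + 0*-253 = 386
Base-5 expansion of each c_i:
  c_1 = 118 = 3·5^0 + 3·5^1 + 4·5^2
  c_2 = 253 = 3·5^0 + 0·5^1 + 0·5^2 + 2·5^3
  c_3 = 325 = 0·5^0 + 0·5^1 + 3·5^2 + 2·5^3
  c_4 = 526 = 1·5^0 + 0·5^1 + 1·5^2 + 4·5^3
  c_5 = 104 = 4·5^0 + 0·5^1 + 4·5^2
  c_6 = 540 = 0·5^0 + 3·5^1 + 1·5^2 + 4·5^3
  c_7 = 80 = 0·5^0 + 1·5^1 + 3·5^2
  c_8 = 386 = 1·5^0 + 2·5^1 + 0·5^2 + 3·5^3
Factor λ_0 = (3, 3, 0, 1, 4, 0, 0, 1)
Factor λ_1 = (3, 0, 0, 0, 0, 3, 1, 2)
Factor λ_2 = (4, 0, 3, 1, 4, 1, 3, 0)
Factor λ_3 = (0, 2, 2, 4, 0, 4, 0, 3)

((3, 3, 0, 1, 4, 0, 0, 1), (3, 0, 0, 0, 0, 3, 1, 2), (4, 0, 3, 1, 4, 1, 3, 0), (0, 2, 2, 4, 0, 4, 0, 3))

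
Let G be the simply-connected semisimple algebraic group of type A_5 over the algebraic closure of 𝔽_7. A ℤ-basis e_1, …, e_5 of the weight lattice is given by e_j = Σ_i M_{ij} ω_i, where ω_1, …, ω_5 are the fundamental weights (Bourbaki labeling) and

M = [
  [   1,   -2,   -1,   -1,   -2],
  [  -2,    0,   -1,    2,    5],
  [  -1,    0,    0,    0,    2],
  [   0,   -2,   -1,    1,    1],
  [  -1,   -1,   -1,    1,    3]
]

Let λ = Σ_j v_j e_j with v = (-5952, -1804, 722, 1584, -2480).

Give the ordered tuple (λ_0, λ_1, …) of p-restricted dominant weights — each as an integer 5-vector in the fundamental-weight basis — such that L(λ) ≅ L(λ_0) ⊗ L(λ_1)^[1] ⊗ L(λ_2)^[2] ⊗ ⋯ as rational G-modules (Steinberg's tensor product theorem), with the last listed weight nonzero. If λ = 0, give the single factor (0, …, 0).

((2, 4, 5, 2, 2), (2, 5, 1, 4, 0), (6, 4, 6, 5, 3), (0, 5, 2, 5, 3))

ω-coordinates c = M·v, v = (-5952, -1804, 722, 1584, -2480):
  c_1 = (1)·(-5952) + (-2)·(-1804) + (-1)·(722) + (-1)·(1584) + (-2)·(-2480) = 310
  c_2 = (-2)·(-5952) + (0)·(-1804) + (-1)·(722) + (2)·(1584) + (5)·(-2480) = 1950
  c_3 = (-1)·(-5952) + (0)·(-1804) + (0)·(722) + (0)·(1584) + (2)·(-2480) = 992
  c_4 = (0)·(-5952) + (-2)·(-1804) + (-1)·(722) + (1)·(1584) + (1)·(-2480) = 1990
  c_5 = (-1)·(-5952) + (-1)·(-1804) + (-1)·(722) + (1)·(1584) + (3)·(-2480) = 1178
Writing each c_i in base p = 7:
  c_1 = 310 = 2·7^0 + 2·7^1 + 6·7^2
  c_2 = 1950 = 4·7^0 + 5·7^1 + 4·7^2 + 5·7^3
  c_3 = 992 = 5·7^0 + 1·7^1 + 6·7^2 + 2·7^3
  c_4 = 1990 = 2·7^0 + 4·7^1 + 5·7^2 + 5·7^3
  c_5 = 1178 = 2·7^0 + 0·7^1 + 3·7^2 + 3·7^3
p-restricted factor λ_0 = (2, 4, 5, 2, 2)
p-restricted factor λ_1 = (2, 5, 1, 4, 0)
p-restricted factor λ_2 = (6, 4, 6, 5, 3)
p-restricted factor λ_3 = (0, 5, 2, 5, 3)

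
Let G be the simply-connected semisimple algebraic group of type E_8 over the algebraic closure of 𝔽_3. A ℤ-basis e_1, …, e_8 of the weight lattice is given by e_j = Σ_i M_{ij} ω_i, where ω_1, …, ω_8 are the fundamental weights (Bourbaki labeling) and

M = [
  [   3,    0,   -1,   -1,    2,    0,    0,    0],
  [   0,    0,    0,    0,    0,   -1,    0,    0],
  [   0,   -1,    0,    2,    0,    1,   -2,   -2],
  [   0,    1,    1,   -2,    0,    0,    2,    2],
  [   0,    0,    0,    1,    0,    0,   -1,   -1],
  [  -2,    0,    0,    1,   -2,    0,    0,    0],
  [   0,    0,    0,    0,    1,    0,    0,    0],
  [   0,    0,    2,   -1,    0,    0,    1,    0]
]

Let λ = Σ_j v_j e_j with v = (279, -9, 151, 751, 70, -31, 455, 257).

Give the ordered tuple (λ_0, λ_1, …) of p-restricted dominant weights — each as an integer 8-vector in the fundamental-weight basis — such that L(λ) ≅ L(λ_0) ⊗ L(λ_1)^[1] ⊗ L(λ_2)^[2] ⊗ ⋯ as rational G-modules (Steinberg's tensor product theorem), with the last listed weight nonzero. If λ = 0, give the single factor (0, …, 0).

((0, 1, 2, 1, 0, 2, 1, 0), (1, 1, 0, 0, 1, 2, 2, 2), (2, 0, 0, 1, 1, 2, 1, 0), (2, 1, 2, 2, 1, 1, 2, 0))

ω-coordinates c = M·v, v = (279, -9, 151, 751, 70, -31, 455, 257):
  c_1 = (3)·(279) + (0)·(-9) + (-1)·(151) + (-1)·(751) + (2)·(70) + (0)·(-31) + (0)·(455) + (0)·(257) = 75
  c_2 = (0)·(279) + (0)·(-9) + (0)·(151) + (0)·(751) + (0)·(70) + (-1)·(-31) + (0)·(455) + (0)·(257) = 31
  c_3 = (0)·(279) + (-1)·(-9) + (0)·(151) + (2)·(751) + (0)·(70) + (1)·(-31) + (-2)·(455) + (-2)·(257) = 56
  c_4 = (0)·(279) + (1)·(-9) + (1)·(151) + (-2)·(751) + (0)·(70) + (0)·(-31) + (2)·(455) + (2)·(257) = 64
  c_5 = (0)·(279) + (0)·(-9) + (0)·(151) + (1)·(751) + (0)·(70) + (0)·(-31) + (-1)·(455) + (-1)·(257) = 39
  c_6 = (-2)·(279) + (0)·(-9) + (0)·(151) + (1)·(751) + (-2)·(70) + (0)·(-31) + (0)·(455) + (0)·(257) = 53
  c_7 = (0)·(279) + (0)·(-9) + (0)·(151) + (0)·(751) + (1)·(70) + (0)·(-31) + (0)·(455) + (0)·(257) = 70
  c_8 = (0)·(279) + (0)·(-9) + (2)·(151) + (-1)·(751) + (0)·(70) + (0)·(-31) + (1)·(455) + (0)·(257) = 6
Writing each c_i in base p = 3:
  c_1 = 75 = 0·3^0 + 1·3^1 + 2·3^2 + 2·3^3
  c_2 = 31 = 1·3^0 + 1·3^1 + 0·3^2 + 1·3^3
  c_3 = 56 = 2·3^0 + 0·3^1 + 0·3^2 + 2·3^3
  c_4 = 64 = 1·3^0 + 0·3^1 + 1·3^2 + 2·3^3
  c_5 = 39 = 0·3^0 + 1·3^1 + 1·3^2 + 1·3^3
  c_6 = 53 = 2·3^0 + 2·3^1 + 2·3^2 + 1·3^3
  c_7 = 70 = 1·3^0 + 2·3^1 + 1·3^2 + 2·3^3
  c_8 = 6 = 0·3^0 + 2·3^1
Factor λ_0 = (0, 1, 2, 1, 0, 2, 1, 0)
Factor λ_1 = (1, 1, 0, 0, 1, 2, 2, 2)
Factor λ_2 = (2, 0, 0, 1, 1, 2, 1, 0)
Factor λ_3 = (2, 1, 2, 2, 1, 1, 2, 0)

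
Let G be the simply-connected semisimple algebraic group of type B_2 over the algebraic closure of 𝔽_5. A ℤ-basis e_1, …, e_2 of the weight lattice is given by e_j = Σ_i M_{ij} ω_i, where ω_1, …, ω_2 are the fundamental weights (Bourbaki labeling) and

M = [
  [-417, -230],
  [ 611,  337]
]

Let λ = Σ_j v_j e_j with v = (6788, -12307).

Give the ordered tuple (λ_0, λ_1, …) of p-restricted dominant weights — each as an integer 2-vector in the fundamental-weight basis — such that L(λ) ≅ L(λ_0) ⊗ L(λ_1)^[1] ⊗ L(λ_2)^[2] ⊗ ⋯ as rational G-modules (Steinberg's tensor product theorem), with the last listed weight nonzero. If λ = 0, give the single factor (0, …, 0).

((4, 4), (2, 1))

In the fundamental-weight basis, λ has coordinates c = M·v (v = (6788, -12307)):
  c_1 = (-417)·(6788) + (-230)·(-12307) = 14
  c_2 = (611)·(6788) + (337)·(-12307) = 9
Writing each c_i in base p = 5:
  c_1 = 14 = 4·5^0 + 2·5^1
  c_2 = 9 = 4·5^0 + 1·5^1
Factor λ_0 = (4, 4)
Factor λ_1 = (2, 1)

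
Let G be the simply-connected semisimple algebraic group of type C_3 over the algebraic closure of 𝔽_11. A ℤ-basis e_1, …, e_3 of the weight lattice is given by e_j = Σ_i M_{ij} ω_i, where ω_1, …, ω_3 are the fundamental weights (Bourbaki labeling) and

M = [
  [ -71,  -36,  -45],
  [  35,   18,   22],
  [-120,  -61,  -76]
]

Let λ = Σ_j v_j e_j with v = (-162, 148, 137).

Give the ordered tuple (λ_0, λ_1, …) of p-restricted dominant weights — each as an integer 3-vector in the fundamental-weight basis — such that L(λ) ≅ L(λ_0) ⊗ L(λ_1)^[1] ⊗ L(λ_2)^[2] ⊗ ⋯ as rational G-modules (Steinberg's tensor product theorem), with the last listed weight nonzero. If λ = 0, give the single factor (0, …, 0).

Converting to the ω-basis (c_i = row i of M dotted with v = (-162, 148, 137)):
  c_1 = -71*-162 + -36*148 + -45*137 = 9
  c_2 = 35*-162 + 18*148 + 22*137 = 8
  c_3 = -120*-162 + -61*148 + -76*137 = 0
Expand coordinatewise in base 11:
  c_1 = 9 = 9·11^0
  c_2 = 8 = 8·11^0
  c_3 = 0
λ_0 = (9, 8, 0)

((9, 8, 0),)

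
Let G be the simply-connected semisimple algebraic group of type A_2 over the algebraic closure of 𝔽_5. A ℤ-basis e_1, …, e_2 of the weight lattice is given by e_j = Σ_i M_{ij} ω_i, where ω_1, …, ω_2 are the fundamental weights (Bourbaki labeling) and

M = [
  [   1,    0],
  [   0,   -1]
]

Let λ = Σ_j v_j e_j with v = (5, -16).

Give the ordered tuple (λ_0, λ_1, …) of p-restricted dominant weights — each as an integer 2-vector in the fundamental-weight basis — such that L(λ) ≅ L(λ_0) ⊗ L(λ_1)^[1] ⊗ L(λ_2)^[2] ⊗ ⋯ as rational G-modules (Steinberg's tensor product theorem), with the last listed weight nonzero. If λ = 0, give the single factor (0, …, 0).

((0, 1), (1, 3))

ω-coordinates c = M·v, v = (5, -16):
  c_1 = 1*5 + 0*-16 = 5
  c_2 = 0*5 + -1*-16 = 16
p = 5; digits c_i = Σ_j d_{ij}·5^j, 0 ≤ d_{ij} < 5:
  c_1 = 5 = 0·5^0 + 1·5^1
  c_2 = 16 = 1·5^0 + 3·5^1
p-restricted factor λ_0 = (0, 1)
p-restricted factor λ_1 = (1, 3)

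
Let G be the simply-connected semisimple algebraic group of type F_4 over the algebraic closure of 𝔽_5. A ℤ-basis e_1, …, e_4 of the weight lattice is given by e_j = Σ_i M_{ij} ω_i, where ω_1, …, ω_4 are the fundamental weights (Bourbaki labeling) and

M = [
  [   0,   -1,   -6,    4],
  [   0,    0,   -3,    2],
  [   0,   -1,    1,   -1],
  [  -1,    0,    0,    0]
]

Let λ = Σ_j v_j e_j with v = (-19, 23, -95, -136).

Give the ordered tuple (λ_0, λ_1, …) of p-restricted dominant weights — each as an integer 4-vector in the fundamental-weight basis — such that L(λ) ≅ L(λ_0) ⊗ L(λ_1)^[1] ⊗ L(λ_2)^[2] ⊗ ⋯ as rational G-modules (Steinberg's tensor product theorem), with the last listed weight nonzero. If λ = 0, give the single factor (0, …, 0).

Converting to the ω-basis (c_i = row i of M dotted with v = (-19, 23, -95, -136)):
  c_1 = 0*-19 + -1*23 + -6*-95 + 4*-136 = 3
  c_2 = 0*-19 + 0*23 + -3*-95 + 2*-136 = 13
  c_3 = 0*-19 + -1*23 + 1*-95 + -1*-136 = 18
  c_4 = -1*-19 + 0*23 + 0*-95 + 0*-136 = 19
Base-5 expansion of each c_i:
  c_1 = 3 = 3·5^0
  c_2 = 13 = 3·5^0 + 2·5^1
  c_3 = 18 = 3·5^0 + 3·5^1
  c_4 = 19 = 4·5^0 + 3·5^1
λ_0 = (3, 3, 3, 4)
λ_1 = (0, 2, 3, 3)

((3, 3, 3, 4), (0, 2, 3, 3))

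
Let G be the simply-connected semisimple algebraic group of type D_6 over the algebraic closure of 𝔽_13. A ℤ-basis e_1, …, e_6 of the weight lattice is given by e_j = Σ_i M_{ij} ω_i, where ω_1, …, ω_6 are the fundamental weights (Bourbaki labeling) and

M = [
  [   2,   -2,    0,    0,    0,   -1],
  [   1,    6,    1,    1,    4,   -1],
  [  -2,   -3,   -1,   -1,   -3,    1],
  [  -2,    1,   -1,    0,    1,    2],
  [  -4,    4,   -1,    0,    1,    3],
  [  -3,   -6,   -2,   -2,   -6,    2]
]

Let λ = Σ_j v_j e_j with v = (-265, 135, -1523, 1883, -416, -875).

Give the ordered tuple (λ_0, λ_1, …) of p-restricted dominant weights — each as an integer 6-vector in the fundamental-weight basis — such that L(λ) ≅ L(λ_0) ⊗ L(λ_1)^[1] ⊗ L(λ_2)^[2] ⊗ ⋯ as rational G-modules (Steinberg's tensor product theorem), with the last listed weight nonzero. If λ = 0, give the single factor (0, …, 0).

((10, 12, 8, 9, 4, 11), (5, 8, 10, 1, 6, 0))

Converting to the ω-basis (c_i = row i of M dotted with v = (-265, 135, -1523, 1883, -416, -875)):
  c_1 = (2)·(-265) + (-2)·(135) + (0)·(-1523) + (0)·(1883) + (0)·(-416) + (-1)·(-875) = 75
  c_2 = (1)·(-265) + (6)·(135) + (1)·(-1523) + (1)·(1883) + (4)·(-416) + (-1)·(-875) = 116
  c_3 = (-2)·(-265) + (-3)·(135) + (-1)·(-1523) + (-1)·(1883) + (-3)·(-416) + (1)·(-875) = 138
  c_4 = (-2)·(-265) + (1)·(135) + (-1)·(-1523) + (0)·(1883) + (1)·(-416) + (2)·(-875) = 22
  c_5 = (-4)·(-265) + (4)·(135) + (-1)·(-1523) + (0)·(1883) + (1)·(-416) + (3)·(-875) = 82
  c_6 = (-3)·(-265) + (-6)·(135) + (-2)·(-1523) + (-2)·(1883) + (-6)·(-416) + (2)·(-875) = 11
p = 13; digits c_i = Σ_j d_{ij}·13^j, 0 ≤ d_{ij} < 13:
  c_1 = 75 = 10·13^0 + 5·13^1
  c_2 = 116 = 12·13^0 + 8·13^1
  c_3 = 138 = 8·13^0 + 10·13^1
  c_4 = 22 = 9·13^0 + 1·13^1
  c_5 = 82 = 4·13^0 + 6·13^1
  c_6 = 11 = 11·13^0
λ_0 = (10, 12, 8, 9, 4, 11)
λ_1 = (5, 8, 10, 1, 6, 0)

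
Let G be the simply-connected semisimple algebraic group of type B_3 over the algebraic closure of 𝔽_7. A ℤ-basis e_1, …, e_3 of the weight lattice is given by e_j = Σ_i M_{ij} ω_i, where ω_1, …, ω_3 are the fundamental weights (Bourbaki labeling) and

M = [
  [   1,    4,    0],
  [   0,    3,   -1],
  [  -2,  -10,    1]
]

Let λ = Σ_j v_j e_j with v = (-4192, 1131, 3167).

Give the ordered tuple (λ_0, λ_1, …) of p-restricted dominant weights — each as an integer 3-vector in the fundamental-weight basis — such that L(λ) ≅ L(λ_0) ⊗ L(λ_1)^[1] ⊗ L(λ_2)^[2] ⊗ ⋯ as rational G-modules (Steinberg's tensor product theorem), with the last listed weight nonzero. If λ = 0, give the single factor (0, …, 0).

((3, 2, 3), (5, 4, 6), (6, 4, 4))

Converting to the ω-basis (c_i = row i of M dotted with v = (-4192, 1131, 3167)):
  c_1 = (1)·(-4192) + (4)·(1131) + (0)·(3167) = 332
  c_2 = (0)·(-4192) + (3)·(1131) + (-1)·(3167) = 226
  c_3 = (-2)·(-4192) + (-10)·(1131) + (1)·(3167) = 241
p = 7; digits c_i = Σ_j d_{ij}·7^j, 0 ≤ d_{ij} < 7:
  c_1 = 332 = 3·7^0 + 5·7^1 + 6·7^2
  c_2 = 226 = 2·7^0 + 4·7^1 + 4·7^2
  c_3 = 241 = 3·7^0 + 6·7^1 + 4·7^2
Factor λ_0 = (3, 2, 3)
Factor λ_1 = (5, 4, 6)
Factor λ_2 = (6, 4, 4)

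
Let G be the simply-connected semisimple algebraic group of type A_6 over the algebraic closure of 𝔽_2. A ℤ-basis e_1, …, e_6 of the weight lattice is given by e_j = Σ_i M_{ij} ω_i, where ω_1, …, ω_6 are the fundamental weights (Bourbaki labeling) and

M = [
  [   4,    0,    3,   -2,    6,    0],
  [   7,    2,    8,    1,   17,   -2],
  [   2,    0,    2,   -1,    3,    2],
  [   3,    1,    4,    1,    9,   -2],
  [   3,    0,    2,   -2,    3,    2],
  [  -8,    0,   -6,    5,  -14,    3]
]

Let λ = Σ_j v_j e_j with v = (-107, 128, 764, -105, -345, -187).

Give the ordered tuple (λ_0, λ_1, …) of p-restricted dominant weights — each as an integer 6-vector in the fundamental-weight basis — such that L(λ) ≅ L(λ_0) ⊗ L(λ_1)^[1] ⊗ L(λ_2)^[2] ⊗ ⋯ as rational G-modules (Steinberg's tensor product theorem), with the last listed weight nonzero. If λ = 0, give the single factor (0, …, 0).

Converting to the ω-basis (c_i = row i of M dotted with v = (-107, 128, 764, -105, -345, -187)):
  c_1 = 4*-107 + 0*128 + 3*764 + -2*-105 + 6*-345 + 0*-187 = 4
  c_2 = 7*-107 + 2*128 + 8*764 + 1*-105 + 17*-345 + -2*-187 = 23
  c_3 = 2*-107 + 0*128 + 2*764 + -1*-105 + 3*-345 + 2*-187 = 10
  c_4 = 3*-107 + 1*128 + 4*764 + 1*-105 + 9*-345 + -2*-187 = 27
  c_5 = 3*-107 + 0*128 + 2*764 + -2*-105 + 3*-345 + 2*-187 = 8
  c_6 = -8*-107 + 0*128 + -6*764 + 5*-105 + -14*-345 + 3*-187 = 16
Expand coordinatewise in base 2:
  c_1 = 4 = 0·2^0 + 0·2^1 + 1·2^2
  c_2 = 23 = 1·2^0 + 1·2^1 + 1·2^2 + 0·2^3 + 1·2^4
  c_3 = 10 = 0·2^0 + 1·2^1 + 0·2^2 + 1·2^3
  c_4 = 27 = 1·2^0 + 1·2^1 + 0·2^2 + 1·2^3 + 1·2^4
  c_5 = 8 = 0·2^0 + 0·2^1 + 0·2^2 + 1·2^3
  c_6 = 16 = 0·2^0 + 0·2^1 + 0·2^2 + 0·2^3 + 1·2^4
Factor λ_0 = (0, 1, 0, 1, 0, 0)
Factor λ_1 = (0, 1, 1, 1, 0, 0)
Factor λ_2 = (1, 1, 0, 0, 0, 0)
Factor λ_3 = (0, 0, 1, 1, 1, 0)
Factor λ_4 = (0, 1, 0, 1, 0, 1)

((0, 1, 0, 1, 0, 0), (0, 1, 1, 1, 0, 0), (1, 1, 0, 0, 0, 0), (0, 0, 1, 1, 1, 0), (0, 1, 0, 1, 0, 1))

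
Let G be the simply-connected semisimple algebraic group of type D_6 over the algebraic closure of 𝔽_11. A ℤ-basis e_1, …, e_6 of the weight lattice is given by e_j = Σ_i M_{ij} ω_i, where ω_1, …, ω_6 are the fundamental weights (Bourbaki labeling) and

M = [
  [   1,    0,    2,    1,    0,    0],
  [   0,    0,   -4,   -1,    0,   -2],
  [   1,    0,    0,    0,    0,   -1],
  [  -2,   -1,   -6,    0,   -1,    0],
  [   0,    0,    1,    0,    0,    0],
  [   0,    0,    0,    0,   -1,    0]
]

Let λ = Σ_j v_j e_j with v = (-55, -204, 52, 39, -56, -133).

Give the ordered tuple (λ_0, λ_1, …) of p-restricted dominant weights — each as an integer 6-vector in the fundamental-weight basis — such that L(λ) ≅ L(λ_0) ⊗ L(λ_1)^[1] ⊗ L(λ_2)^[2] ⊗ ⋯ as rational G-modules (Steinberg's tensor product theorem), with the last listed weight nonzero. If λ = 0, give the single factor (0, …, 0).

ω-coordinates c = M·v, v = (-55, -204, 52, 39, -56, -133):
  c_1 = (1)·(-55) + (0)·(-204) + (2)·(52) + (1)·(39) + (0)·(-56) + (0)·(-133) = 88
  c_2 = (0)·(-55) + (0)·(-204) + (-4)·(52) + (-1)·(39) + (0)·(-56) + (-2)·(-133) = 19
  c_3 = (1)·(-55) + (0)·(-204) + (0)·(52) + (0)·(39) + (0)·(-56) + (-1)·(-133) = 78
  c_4 = (-2)·(-55) + (-1)·(-204) + (-6)·(52) + (0)·(39) + (-1)·(-56) + (0)·(-133) = 58
  c_5 = (0)·(-55) + (0)·(-204) + (1)·(52) + (0)·(39) + (0)·(-56) + (0)·(-133) = 52
  c_6 = (0)·(-55) + (0)·(-204) + (0)·(52) + (0)·(39) + (-1)·(-56) + (0)·(-133) = 56
p = 11; digits c_i = Σ_j d_{ij}·11^j, 0 ≤ d_{ij} < 11:
  c_1 = 88 = 0·11^0 + 8·11^1
  c_2 = 19 = 8·11^0 + 1·11^1
  c_3 = 78 = 1·11^0 + 7·11^1
  c_4 = 58 = 3·11^0 + 5·11^1
  c_5 = 52 = 8·11^0 + 4·11^1
  c_6 = 56 = 1·11^0 + 5·11^1
Factor λ_0 = (0, 8, 1, 3, 8, 1)
Factor λ_1 = (8, 1, 7, 5, 4, 5)

((0, 8, 1, 3, 8, 1), (8, 1, 7, 5, 4, 5))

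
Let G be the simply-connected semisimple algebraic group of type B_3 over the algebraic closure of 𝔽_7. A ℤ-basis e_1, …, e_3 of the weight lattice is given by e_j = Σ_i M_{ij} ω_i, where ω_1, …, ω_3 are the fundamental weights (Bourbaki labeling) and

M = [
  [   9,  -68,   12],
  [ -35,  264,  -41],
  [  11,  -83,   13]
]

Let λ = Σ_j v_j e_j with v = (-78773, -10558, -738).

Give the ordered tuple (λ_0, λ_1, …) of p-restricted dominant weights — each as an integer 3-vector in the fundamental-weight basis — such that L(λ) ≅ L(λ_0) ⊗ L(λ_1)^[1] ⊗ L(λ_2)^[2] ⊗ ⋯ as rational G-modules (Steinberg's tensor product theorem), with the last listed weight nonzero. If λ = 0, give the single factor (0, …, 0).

Converting to the ω-basis (c_i = row i of M dotted with v = (-78773, -10558, -738)):
  c_1 = (9)·(-78773) + (-68)·(-10558) + (12)·(-738) = 131
  c_2 = (-35)·(-78773) + (264)·(-10558) + (-41)·(-738) = 1
  c_3 = (11)·(-78773) + (-83)·(-10558) + (13)·(-738) = 217
Base-7 expansion of each c_i:
  c_1 = 131 = 5·7^0 + 4·7^1 + 2·7^2
  c_2 = 1 = 1·7^0
  c_3 = 217 = 0·7^0 + 3·7^1 + 4·7^2
λ_0 = (5, 1, 0)
λ_1 = (4, 0, 3)
λ_2 = (2, 0, 4)

((5, 1, 0), (4, 0, 3), (2, 0, 4))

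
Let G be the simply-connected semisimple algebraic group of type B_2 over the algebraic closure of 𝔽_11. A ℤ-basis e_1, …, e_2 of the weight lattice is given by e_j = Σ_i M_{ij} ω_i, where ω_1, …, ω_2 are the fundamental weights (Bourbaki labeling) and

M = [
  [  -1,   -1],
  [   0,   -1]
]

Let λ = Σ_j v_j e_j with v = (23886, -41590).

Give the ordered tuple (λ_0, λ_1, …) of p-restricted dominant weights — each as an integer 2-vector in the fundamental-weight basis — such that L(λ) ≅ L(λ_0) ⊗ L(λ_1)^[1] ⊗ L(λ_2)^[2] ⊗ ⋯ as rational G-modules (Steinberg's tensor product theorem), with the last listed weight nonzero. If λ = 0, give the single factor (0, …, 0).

((5, 10), (3, 7), (3, 2), (2, 9), (1, 2))

Compute c_i = Σ_j M_{ij} v_j with v = (23886, -41590):
  c_1 = -1*23886 + -1*-41590 = 17704
  c_2 = 0*23886 + -1*-41590 = 41590
Writing each c_i in base p = 11:
  c_1 = 17704 = 5·11^0 + 3·11^1 + 3·11^2 + 2·11^3 + 1·11^4
  c_2 = 41590 = 10·11^0 + 7·11^1 + 2·11^2 + 9·11^3 + 2·11^4
λ_0 = (5, 10)
λ_1 = (3, 7)
λ_2 = (3, 2)
λ_3 = (2, 9)
λ_4 = (1, 2)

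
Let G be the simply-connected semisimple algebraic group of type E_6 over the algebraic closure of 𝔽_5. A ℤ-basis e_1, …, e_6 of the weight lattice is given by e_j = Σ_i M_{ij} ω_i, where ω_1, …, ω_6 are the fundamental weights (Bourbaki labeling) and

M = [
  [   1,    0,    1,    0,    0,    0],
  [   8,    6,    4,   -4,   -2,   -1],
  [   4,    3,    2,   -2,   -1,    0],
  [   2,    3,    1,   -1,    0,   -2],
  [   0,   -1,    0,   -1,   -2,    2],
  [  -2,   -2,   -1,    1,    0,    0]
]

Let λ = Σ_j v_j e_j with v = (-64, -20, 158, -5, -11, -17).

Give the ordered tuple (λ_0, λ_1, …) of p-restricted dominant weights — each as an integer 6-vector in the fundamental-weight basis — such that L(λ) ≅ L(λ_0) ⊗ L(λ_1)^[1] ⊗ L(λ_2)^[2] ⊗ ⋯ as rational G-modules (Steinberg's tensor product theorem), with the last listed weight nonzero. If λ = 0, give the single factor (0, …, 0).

((4, 4, 1, 4, 3, 0), (3, 1, 4, 1, 2, 1), (3, 2, 0, 0, 0, 0))

Change of basis e → ω: c = M·v where v = (-64, -20, 158, -5, -11, -17):
  c_1 = 1*-64 + 0*-20 + 1*158 + 0*-5 + 0*-11 + 0*-17 = 94
  c_2 = 8*-64 + 6*-20 + 4*158 + -4*-5 + -2*-11 + -1*-17 = 59
  c_3 = 4*-64 + 3*-20 + 2*158 + -2*-5 + -1*-11 + 0*-17 = 21
  c_4 = 2*-64 + 3*-20 + 1*158 + -1*-5 + 0*-11 + -2*-17 = 9
  c_5 = 0*-64 + -1*-20 + 0*158 + -1*-5 + -2*-11 + 2*-17 = 13
  c_6 = -2*-64 + -2*-20 + -1*158 + 1*-5 + 0*-11 + 0*-17 = 5
Expand coordinatewise in base 5:
  c_1 = 94 = 4·5^0 + 3·5^1 + 3·5^2
  c_2 = 59 = 4·5^0 + 1·5^1 + 2·5^2
  c_3 = 21 = 1·5^0 + 4·5^1
  c_4 = 9 = 4·5^0 + 1·5^1
  c_5 = 13 = 3·5^0 + 2·5^1
  c_6 = 5 = 0·5^0 + 1·5^1
λ_0 = (4, 4, 1, 4, 3, 0)
λ_1 = (3, 1, 4, 1, 2, 1)
λ_2 = (3, 2, 0, 0, 0, 0)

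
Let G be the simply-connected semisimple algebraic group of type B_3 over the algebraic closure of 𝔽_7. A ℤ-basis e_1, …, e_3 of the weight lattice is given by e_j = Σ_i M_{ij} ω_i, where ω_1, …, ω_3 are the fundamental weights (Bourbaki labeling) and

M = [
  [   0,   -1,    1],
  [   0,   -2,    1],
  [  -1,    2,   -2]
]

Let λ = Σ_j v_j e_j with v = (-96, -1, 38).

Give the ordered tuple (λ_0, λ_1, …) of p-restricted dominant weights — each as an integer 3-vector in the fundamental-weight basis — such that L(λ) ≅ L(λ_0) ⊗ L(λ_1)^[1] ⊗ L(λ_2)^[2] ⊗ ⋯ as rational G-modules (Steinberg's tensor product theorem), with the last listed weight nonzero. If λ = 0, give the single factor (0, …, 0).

In the fundamental-weight basis, λ has coordinates c = M·v (v = (-96, -1, 38)):
  c_1 = (0)·(-96) + (-1)·(-1) + (1)·(38) = 39
  c_2 = (0)·(-96) + (-2)·(-1) + (1)·(38) = 40
  c_3 = (-1)·(-96) + (2)·(-1) + (-2)·(38) = 18
Writing each c_i in base p = 7:
  c_1 = 39 = 4·7^0 + 5·7^1
  c_2 = 40 = 5·7^0 + 5·7^1
  c_3 = 18 = 4·7^0 + 2·7^1
p-restricted factor λ_0 = (4, 5, 4)
p-restricted factor λ_1 = (5, 5, 2)

((4, 5, 4), (5, 5, 2))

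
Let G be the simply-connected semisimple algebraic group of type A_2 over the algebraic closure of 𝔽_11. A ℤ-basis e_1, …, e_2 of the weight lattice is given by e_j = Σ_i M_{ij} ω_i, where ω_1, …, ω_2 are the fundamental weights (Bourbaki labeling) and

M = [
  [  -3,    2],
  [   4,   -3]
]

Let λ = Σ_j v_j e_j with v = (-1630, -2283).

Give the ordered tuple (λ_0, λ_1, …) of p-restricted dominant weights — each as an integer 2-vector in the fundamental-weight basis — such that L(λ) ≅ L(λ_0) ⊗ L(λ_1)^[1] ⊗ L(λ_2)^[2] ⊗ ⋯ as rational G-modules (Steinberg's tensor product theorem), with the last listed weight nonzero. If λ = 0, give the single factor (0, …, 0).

Compute c_i = Σ_j M_{ij} v_j with v = (-1630, -2283):
  c_1 = (-3)·(-1630) + (2)·(-2283) = 324
  c_2 = (4)·(-1630) + (-3)·(-2283) = 329
Expand coordinatewise in base 11:
  c_1 = 324 = 5·11^0 + 7·11^1 + 2·11^2
  c_2 = 329 = 10·11^0 + 7·11^1 + 2·11^2
λ_0 = (5, 10)
λ_1 = (7, 7)
λ_2 = (2, 2)

((5, 10), (7, 7), (2, 2))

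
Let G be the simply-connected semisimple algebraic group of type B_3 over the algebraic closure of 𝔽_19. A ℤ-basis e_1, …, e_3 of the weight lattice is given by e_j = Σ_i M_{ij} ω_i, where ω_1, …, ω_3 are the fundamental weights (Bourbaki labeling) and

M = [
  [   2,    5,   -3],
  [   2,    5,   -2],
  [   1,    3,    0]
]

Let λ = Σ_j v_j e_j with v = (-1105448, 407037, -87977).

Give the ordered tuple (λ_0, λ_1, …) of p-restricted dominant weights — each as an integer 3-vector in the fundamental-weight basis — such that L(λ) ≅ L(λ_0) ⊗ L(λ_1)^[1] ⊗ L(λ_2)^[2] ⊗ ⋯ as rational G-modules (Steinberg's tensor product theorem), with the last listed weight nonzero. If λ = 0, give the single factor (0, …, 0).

ω-coordinates c = M·v, v = (-1105448, 407037, -87977):
  c_1 = (2)·(-1105448) + (5)·(407037) + (-3)·(-87977) = 88220
  c_2 = (2)·(-1105448) + (5)·(407037) + (-2)·(-87977) = 243
  c_3 = (1)·(-1105448) + (3)·(407037) + (0)·(-87977) = 115663
p = 19; digits c_i = Σ_j d_{ij}·19^j, 0 ≤ d_{ij} < 19:
  c_1 = 88220 = 3·19^0 + 7·19^1 + 16·19^2 + 12·19^3
  c_2 = 243 = 15·19^0 + 12·19^1
  c_3 = 115663 = 10·19^0 + 7·19^1 + 16·19^2 + 16·19^3
Factor λ_0 = (3, 15, 10)
Factor λ_1 = (7, 12, 7)
Factor λ_2 = (16, 0, 16)
Factor λ_3 = (12, 0, 16)

((3, 15, 10), (7, 12, 7), (16, 0, 16), (12, 0, 16))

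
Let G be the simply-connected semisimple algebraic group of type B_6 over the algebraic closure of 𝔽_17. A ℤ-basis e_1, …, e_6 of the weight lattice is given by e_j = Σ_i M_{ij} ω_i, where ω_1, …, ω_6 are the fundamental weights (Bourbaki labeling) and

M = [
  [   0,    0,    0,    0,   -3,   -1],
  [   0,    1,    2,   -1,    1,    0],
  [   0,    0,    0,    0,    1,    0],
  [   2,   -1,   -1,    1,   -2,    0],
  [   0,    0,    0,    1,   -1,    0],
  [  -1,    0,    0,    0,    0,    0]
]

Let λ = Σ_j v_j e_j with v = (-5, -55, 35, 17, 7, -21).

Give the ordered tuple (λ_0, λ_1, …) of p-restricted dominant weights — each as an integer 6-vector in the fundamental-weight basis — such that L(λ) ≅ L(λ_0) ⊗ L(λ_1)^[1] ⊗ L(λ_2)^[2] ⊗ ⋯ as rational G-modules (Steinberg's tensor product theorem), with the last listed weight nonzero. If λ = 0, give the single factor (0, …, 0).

ω-coordinates c = M·v, v = (-5, -55, 35, 17, 7, -21):
  c_1 = 0*-5 + 0*-55 + 0*35 + 0*17 + -3*7 + -1*-21 = 0
  c_2 = 0*-5 + 1*-55 + 2*35 + -1*17 + 1*7 + 0*-21 = 5
  c_3 = 0*-5 + 0*-55 + 0*35 + 0*17 + 1*7 + 0*-21 = 7
  c_4 = 2*-5 + -1*-55 + -1*35 + 1*17 + -2*7 + 0*-21 = 13
  c_5 = 0*-5 + 0*-55 + 0*35 + 1*17 + -1*7 + 0*-21 = 10
  c_6 = -1*-5 + 0*-55 + 0*35 + 0*17 + 0*7 + 0*-21 = 5
Expand coordinatewise in base 17:
  c_1 = 0
  c_2 = 5 = 5·17^0
  c_3 = 7 = 7·17^0
  c_4 = 13 = 13·17^0
  c_5 = 10 = 10·17^0
  c_6 = 5 = 5·17^0
Factor λ_0 = (0, 5, 7, 13, 10, 5)

((0, 5, 7, 13, 10, 5),)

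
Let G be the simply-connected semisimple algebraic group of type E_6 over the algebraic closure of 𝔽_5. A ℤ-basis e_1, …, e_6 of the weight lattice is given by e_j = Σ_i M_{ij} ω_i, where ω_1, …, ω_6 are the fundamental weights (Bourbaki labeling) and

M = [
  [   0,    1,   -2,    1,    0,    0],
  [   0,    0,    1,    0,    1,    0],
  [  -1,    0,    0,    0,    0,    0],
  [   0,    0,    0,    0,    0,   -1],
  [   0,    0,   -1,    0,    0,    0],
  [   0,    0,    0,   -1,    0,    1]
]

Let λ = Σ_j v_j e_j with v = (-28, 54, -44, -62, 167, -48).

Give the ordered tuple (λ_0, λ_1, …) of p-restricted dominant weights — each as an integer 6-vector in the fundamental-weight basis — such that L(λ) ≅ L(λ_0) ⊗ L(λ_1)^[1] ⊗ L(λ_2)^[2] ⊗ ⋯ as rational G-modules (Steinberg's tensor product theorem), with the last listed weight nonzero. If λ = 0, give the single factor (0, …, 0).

In the fundamental-weight basis, λ has coordinates c = M·v (v = (-28, 54, -44, -62, 167, -48)):
  c_1 = (0)·(-28) + (1)·(54) + (-2)·(-44) + (1)·(-62) + (0)·(167) + (0)·(-48) = 80
  c_2 = (0)·(-28) + (0)·(54) + (1)·(-44) + (0)·(-62) + (1)·(167) + (0)·(-48) = 123
  c_3 = (-1)·(-28) + (0)·(54) + (0)·(-44) + (0)·(-62) + (0)·(167) + (0)·(-48) = 28
  c_4 = (0)·(-28) + (0)·(54) + (0)·(-44) + (0)·(-62) + (0)·(167) + (-1)·(-48) = 48
  c_5 = (0)·(-28) + (0)·(54) + (-1)·(-44) + (0)·(-62) + (0)·(167) + (0)·(-48) = 44
  c_6 = (0)·(-28) + (0)·(54) + (0)·(-44) + (-1)·(-62) + (0)·(167) + (1)·(-48) = 14
p = 5; digits c_i = Σ_j d_{ij}·5^j, 0 ≤ d_{ij} < 5:
  c_1 = 80 = 0·5^0 + 1·5^1 + 3·5^2
  c_2 = 123 = 3·5^0 + 4·5^1 + 4·5^2
  c_3 = 28 = 3·5^0 + 0·5^1 + 1·5^2
  c_4 = 48 = 3·5^0 + 4·5^1 + 1·5^2
  c_5 = 44 = 4·5^0 + 3·5^1 + 1·5^2
  c_6 = 14 = 4·5^0 + 2·5^1
Factor λ_0 = (0, 3, 3, 3, 4, 4)
Factor λ_1 = (1, 4, 0, 4, 3, 2)
Factor λ_2 = (3, 4, 1, 1, 1, 0)

((0, 3, 3, 3, 4, 4), (1, 4, 0, 4, 3, 2), (3, 4, 1, 1, 1, 0))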